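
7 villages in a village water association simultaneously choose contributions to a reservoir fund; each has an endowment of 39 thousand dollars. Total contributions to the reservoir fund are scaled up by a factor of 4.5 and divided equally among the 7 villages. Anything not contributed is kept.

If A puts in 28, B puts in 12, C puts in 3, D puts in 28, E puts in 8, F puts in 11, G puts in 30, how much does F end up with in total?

105.14 thousand dollars

Total contributed: 28 + 12 + 3 + 28 + 8 + 11 + 30 = 120.
Each receives 4.5 × 120 / 7 = 77.14 from the reservoir fund.
F keeps 39 − 11 = 28, so F's payoff is 28 + 77.14 = 105.14.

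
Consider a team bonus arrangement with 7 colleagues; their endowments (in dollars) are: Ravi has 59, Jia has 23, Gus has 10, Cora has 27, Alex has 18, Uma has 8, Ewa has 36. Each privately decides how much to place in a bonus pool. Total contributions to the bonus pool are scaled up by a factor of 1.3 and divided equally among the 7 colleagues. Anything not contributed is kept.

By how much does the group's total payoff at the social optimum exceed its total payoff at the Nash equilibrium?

54.30 dollars

The private return per contributed unit is 1.3/7 = 0.1857 < 1 for every player regardless of endowment, so the Nash equilibrium is zero contribution and the group total is Σ E_j = 59 + 23 + 10 + 27 + 18 + 8 + 36 = 181.
Each contributed unit returns 1.300 to the group, so the social optimum is full contribution by everyone: group total = 1.300 × 181 = 235.30.
Efficiency loss = (1.300 − 1) × 181 = 54.30.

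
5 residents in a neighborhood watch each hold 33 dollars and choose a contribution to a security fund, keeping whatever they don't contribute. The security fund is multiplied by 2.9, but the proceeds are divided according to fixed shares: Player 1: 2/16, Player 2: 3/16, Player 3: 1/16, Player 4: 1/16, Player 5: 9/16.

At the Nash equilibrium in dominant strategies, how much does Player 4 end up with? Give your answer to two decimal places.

38.98 dollars

A player with share s gets back 2.9·s per unit contributed, so full contribution is dominant for anyone with s > 1/2.9 = 0.3448 and zero contribution is dominant for anyone below.
The only share above 0.3448 is Player 5's 9/16, contributing 33; the remaining 4 contribute 0. Total contributed: 33.
Player 4 keeps 33 and receives 2.9 × 33 × 1/16 = 5.98 from the security fund, for a payoff of 38.98.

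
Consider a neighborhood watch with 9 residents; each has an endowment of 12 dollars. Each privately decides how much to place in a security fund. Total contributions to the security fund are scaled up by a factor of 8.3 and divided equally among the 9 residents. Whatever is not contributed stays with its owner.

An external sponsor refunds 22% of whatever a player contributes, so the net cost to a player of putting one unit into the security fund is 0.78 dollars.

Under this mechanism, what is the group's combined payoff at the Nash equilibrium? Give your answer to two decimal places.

Under the mechanism each unit contributed yields (8.3/9) / 0.78 = 1.1823 back to its contributor per unit of net cost, which exceeds 1, making full contribution the dominant choice for everyone.
So the Nash equilibrium is full contribution by all 9; the group earns 9 × (12 × 0.22 + 8.3 × 12) = 920.16.

920.16 dollars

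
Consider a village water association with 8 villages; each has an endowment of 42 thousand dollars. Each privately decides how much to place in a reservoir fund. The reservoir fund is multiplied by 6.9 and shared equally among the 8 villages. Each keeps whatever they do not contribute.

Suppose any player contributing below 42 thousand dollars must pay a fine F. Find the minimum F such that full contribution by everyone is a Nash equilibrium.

Given the others contribute fully, the best deviation is to contribute 0 (any partial contribution still incurs the fine and gives up units whose private return 0.8625 is below 1).
Deviating from 42 to 0 saves 42 thousand dollars but forfeits the deviator's share of the drop in the reservoir fund: 6.9/8 × 42 = 36.22.
So the deviation gain is 42 − 36.22 = 5.78, and the fine must be at least 5.78 thousand dollars to wipe it out.

5.78 thousand dollars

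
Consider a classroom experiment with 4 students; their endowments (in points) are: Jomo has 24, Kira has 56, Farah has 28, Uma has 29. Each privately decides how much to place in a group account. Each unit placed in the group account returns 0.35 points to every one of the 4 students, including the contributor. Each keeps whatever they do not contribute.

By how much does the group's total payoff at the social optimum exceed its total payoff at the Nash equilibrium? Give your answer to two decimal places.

The private return per contributed unit is 0.35 < 1 for everyone, so the Nash equilibrium is zero contribution and the group total is Σ E_j = 24 + 56 + 28 + 29 = 137.
Each contributed unit returns 1.400 to the group, so the social optimum is full contribution by everyone: group total = 1.400 × 137 = 191.80.
Efficiency loss = (1.400 − 1) × 137 = 54.80.

54.80 points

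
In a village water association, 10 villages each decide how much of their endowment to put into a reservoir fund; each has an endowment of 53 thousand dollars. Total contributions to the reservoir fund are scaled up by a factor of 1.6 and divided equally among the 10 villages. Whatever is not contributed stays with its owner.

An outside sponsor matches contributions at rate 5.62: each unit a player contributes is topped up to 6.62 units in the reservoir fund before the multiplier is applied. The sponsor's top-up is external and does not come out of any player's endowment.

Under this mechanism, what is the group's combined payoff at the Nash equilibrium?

The effective private return per unit is now 1.6 × 6.62 / 10 = 1.0592 > 1, so every player's dominant strategy flips to full contribution.
At the Nash equilibrium everyone contributes 53. Group total payoff = 1.6 × 6.62 × 530 = 5613.76.

5613.76 thousand dollars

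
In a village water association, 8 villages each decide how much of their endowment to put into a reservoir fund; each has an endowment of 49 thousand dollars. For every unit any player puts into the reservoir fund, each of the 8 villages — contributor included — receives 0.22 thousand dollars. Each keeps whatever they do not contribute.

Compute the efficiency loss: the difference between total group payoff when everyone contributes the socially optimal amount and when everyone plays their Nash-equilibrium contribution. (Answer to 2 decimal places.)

The private return per contributed unit is 0.22 < 1, so contributing 0 is dominant for every player. At the Nash equilibrium everyone keeps their 49, and the group total is 8 × 49 = 392.
Each contributed unit returns 1.760 to the group as a whole (0.22 to each of 8 players), which exceeds 1, so the social optimum is full contribution: group total = 1.760 × 392 = 689.92.
Efficiency loss = 689.92 − 392 = 297.92.

297.92 thousand dollars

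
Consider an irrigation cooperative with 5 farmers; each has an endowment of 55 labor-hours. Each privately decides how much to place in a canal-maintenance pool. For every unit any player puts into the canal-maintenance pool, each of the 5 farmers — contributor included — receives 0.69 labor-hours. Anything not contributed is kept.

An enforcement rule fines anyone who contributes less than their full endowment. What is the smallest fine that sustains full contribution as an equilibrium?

Given the others contribute fully, the best deviation is to contribute 0 (any partial contribution still incurs the fine and gives up units whose private return 0.69 is below 1).
Deviating from 55 to 0 saves 55 labor-hours but forfeits the deviator's share of the drop in the canal-maintenance pool: 0.69 × 55 = 37.95.
So the deviation gain is 55 − 37.95 = 17.05, and the fine must be at least 17.05 labor-hours to wipe it out.

17.05 labor-hours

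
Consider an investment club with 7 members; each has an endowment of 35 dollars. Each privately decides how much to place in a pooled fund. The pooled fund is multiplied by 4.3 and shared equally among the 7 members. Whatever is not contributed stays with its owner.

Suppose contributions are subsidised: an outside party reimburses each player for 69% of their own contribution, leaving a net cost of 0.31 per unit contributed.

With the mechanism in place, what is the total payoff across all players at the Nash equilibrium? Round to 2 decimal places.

1222.55 dollars

The effective private return per unit is now (4.3/7) / 0.31 = 1.9816 > 1, so every player's dominant strategy flips to full contribution.
At the Nash equilibrium everyone contributes 35. Group total payoff = 7 × (35 × 0.69 + 4.3 × 35) = 1222.55.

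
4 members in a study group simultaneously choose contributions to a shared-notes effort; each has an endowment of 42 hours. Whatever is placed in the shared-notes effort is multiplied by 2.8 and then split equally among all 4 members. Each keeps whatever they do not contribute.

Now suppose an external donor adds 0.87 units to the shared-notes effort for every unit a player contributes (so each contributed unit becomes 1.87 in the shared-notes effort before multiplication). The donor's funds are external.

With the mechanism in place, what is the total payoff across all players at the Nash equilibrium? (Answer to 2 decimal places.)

879.65 hours

The effective private return per unit is now 2.8 × 1.87 / 4 = 1.3090 > 1, so every player's dominant strategy flips to full contribution.
At the Nash equilibrium everyone contributes 42. Group total payoff = 2.8 × 1.87 × 168 = 879.65.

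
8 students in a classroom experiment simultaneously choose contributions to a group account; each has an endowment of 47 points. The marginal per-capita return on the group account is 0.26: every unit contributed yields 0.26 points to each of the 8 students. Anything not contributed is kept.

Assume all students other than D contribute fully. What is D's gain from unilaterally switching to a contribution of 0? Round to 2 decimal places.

34.78 points

Switching from a contribution of 47 to 0 lets D keep an extra 47 points, but lowers the group account by 47, which costs D their own share of that drop: 0.26 × 47 = 12.22.
Net gain = 47 − 12.22 = 34.78. The private return per contributed unit (0.26) is below 1, so free-riding is indeed the best response regardless of what the others do.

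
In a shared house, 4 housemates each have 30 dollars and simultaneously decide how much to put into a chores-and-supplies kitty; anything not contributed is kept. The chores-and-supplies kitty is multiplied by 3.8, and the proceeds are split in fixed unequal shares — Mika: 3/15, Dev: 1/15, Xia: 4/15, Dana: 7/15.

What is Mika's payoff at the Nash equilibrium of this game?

75.60 dollars

A player with share s gets back 3.8·s per unit contributed, so full contribution is dominant for anyone with s > 1/3.8 = 0.2632 and zero contribution is dominant for anyone below.
Xia and Dana are above the threshold, contributing 30 each; the remaining 2 contribute 0. Total contributed: 60.
Mika keeps 30 and receives 3.8 × 60 × 3/15 = 45.60 from the chores-and-supplies kitty, for a payoff of 75.60.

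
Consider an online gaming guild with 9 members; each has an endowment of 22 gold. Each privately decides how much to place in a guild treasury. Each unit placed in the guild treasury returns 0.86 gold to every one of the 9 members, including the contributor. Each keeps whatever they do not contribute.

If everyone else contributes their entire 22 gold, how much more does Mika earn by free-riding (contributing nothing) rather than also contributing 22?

Switching from a contribution of 22 to 0 lets Mika keep an extra 22 gold, but lowers the guild treasury by 22, which costs Mika their own share of that drop: 0.86 × 22 = 18.92.
Net gain = 22 − 18.92 = 3.08. The private return per contributed unit (0.86) is below 1, so free-riding is indeed the best response regardless of what the others do.

3.08 gold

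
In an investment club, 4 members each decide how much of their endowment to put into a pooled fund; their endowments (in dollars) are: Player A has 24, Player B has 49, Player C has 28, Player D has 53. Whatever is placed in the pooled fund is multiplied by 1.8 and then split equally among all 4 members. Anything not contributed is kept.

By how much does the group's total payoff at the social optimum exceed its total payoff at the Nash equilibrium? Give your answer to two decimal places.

The private return per contributed unit is 1.8/4 = 0.4500 < 1 for every player regardless of endowment, so the Nash equilibrium is zero contribution and the group total is Σ E_j = 24 + 49 + 28 + 53 = 154.
Each contributed unit returns 1.800 to the group, so the social optimum is full contribution by everyone: group total = 1.800 × 154 = 277.20.
Efficiency loss = (1.800 − 1) × 154 = 123.20.

123.20 dollars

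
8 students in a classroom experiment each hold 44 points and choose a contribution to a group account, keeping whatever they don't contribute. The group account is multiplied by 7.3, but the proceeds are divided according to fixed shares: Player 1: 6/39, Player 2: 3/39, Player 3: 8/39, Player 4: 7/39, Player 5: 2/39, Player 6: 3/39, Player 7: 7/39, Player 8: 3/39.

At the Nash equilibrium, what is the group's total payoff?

1460.80 points

Player j's private return per contributed unit is 7.3 × (j's share). Contributing is weakly dominant for j when that share is at least 1/7.3 = 0.1370, and contributing 0 is dominant otherwise.
Player 1, Player 3, Player 4 and Player 7 are above the threshold, contributing 44 each; the remaining 4 contribute 0. Total contributed: 176.
The group account pays out 7.3 × 176 = 1284.80 in total (split across the unequal shares, but the aggregate is all that matters for the group sum).
The 4 free-riders keep 44 each, adding 176. Group total = 176 + 1284.80 = 1460.80.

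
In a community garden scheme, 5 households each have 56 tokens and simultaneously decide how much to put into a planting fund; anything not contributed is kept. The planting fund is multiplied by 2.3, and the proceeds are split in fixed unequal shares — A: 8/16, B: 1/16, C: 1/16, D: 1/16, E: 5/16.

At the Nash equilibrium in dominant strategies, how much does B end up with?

64.05 tokens

Each unit j contributes comes back to j as 2.3 × (j's share), so j prefers to contribute only if that share exceeds 1/2.3 = 0.4348; otherwise keeping the unit dominates.
The only share above 0.4348 is A's 8/16, contributing 56; the remaining 4 contribute 0. Total contributed: 56.
B keeps 56 and receives 2.3 × 56 × 1/16 = 8.05 from the planting fund, for a payoff of 64.05.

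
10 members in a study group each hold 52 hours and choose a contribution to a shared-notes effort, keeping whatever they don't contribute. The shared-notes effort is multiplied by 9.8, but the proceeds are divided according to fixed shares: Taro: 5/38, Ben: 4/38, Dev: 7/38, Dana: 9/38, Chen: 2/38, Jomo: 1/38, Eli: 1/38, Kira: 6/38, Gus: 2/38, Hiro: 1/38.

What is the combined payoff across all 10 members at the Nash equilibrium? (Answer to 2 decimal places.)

2808.00 hours

For player j, contributing a unit is worthwhile iff 9.8 × (j's share) ≥ 1, i.e. iff j's share is at least 0.1020.
The shares above 0.1020 belong to Taro, Ben, Dev, Dana and Kira, contributing 52 each; the remaining 5 contribute 0. Total contributed: 260.
The shared-notes effort pays out 9.8 × 260 = 2548.00 in total (split across the unequal shares, but the aggregate is all that matters for the group sum).
The 5 free-riders keep 52 each, adding 260. Group total = 260 + 2548.00 = 2808.00.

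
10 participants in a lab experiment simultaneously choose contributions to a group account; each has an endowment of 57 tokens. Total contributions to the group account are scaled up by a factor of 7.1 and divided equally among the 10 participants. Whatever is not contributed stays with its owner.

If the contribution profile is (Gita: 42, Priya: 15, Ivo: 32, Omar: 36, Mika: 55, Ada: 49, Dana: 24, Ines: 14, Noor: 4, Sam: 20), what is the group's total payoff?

Total contributed: 42 + 15 + 32 + 36 + 55 + 49 + 24 + 14 + 4 + 20 = 291; total kept: 10 × 57 − 291 = 279.
The group account pays out 7.1 × 291 = 2066.10 in aggregate.
Group total = 279 + 2066.10 = 2345.10.

2345.10 tokens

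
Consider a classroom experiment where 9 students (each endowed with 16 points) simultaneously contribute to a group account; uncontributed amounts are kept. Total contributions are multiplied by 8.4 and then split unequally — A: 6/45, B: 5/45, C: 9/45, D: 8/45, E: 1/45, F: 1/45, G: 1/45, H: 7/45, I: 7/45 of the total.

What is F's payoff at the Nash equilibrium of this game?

Each unit j contributes comes back to j as 8.4 × (j's share), so j prefers to contribute only if that share exceeds 1/8.4 = 0.1190; otherwise keeping the unit dominates.
The shares above 0.1190 belong to A, C, D, H and I, contributing 16 each; the remaining 4 contribute 0. Total contributed: 80.
F keeps 16 and receives 8.4 × 80 × 1/45 = 14.93 from the group account, for a payoff of 30.93.

30.93 points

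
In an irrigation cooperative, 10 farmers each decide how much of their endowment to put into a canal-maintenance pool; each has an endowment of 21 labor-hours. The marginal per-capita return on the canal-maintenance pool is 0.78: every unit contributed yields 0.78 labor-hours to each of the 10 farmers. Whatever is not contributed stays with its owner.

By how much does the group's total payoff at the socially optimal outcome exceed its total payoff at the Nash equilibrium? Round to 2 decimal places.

The private return per contributed unit is 0.78 < 1, so contributing 0 is dominant for every player. At the Nash equilibrium everyone keeps their 21, and the group total is 10 × 21 = 210.
Each contributed unit returns 7.800 to the group as a whole (0.78 to each of 10 players), which exceeds 1, so the social optimum is full contribution: group total = 7.800 × 210 = 1638.00.
Efficiency loss = 1638.00 − 210 = 1428.00.

1428.00 labor-hours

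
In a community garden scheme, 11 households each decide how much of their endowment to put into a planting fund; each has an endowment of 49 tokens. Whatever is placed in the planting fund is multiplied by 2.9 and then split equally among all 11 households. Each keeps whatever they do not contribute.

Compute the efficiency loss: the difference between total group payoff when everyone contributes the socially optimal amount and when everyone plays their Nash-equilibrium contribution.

Each contributed unit returns 2.9/11 = 0.2636 to its contributor — below 1 — so contributing 0 is dominant for every player. At the Nash equilibrium everyone keeps their 49, and the group total is 11 × 49 = 539.
Each contributed unit returns 2.900 to the group as a whole (0.2636 to each of 11 players), which exceeds 1, so the social optimum is full contribution: group total = 2.900 × 539 = 1563.10.
Efficiency loss = 1563.10 − 539 = 1024.10.

1024.10 tokens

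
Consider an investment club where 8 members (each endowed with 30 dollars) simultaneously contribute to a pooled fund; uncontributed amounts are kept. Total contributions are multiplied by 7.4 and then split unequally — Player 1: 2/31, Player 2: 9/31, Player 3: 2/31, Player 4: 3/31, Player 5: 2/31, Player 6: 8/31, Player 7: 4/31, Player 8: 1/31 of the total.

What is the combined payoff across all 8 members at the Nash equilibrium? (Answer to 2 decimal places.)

Each unit j contributes comes back to j as 7.4 × (j's share), so j prefers to contribute only if that share exceeds 1/7.4 = 0.1351; otherwise keeping the unit dominates.
Player 2 and Player 6 clear that bar, contributing 30 each; the remaining 6 contribute 0. Total contributed: 60.
The pooled fund pays out 7.4 × 60 = 444.00 in total (split across the unequal shares, but the aggregate is all that matters for the group sum).
The 6 free-riders keep 30 each, adding 180. Group total = 180 + 444.00 = 624.00.

624.00 dollars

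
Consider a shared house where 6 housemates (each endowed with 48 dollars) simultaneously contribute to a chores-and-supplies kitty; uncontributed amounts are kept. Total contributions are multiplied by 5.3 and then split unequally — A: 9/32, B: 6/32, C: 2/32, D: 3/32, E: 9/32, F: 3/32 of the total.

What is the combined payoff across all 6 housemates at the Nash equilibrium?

Each unit j contributes comes back to j as 5.3 × (j's share), so j prefers to contribute only if that share exceeds 1/5.3 = 0.1887; otherwise keeping the unit dominates.
A and E are above the threshold, contributing 48 each; the remaining 4 contribute 0. Total contributed: 96.
The chores-and-supplies kitty pays out 5.3 × 96 = 508.80 in total (split across the unequal shares, but the aggregate is all that matters for the group sum).
The 4 free-riders keep 48 each, adding 192. Group total = 192 + 508.80 = 700.80.

700.80 dollars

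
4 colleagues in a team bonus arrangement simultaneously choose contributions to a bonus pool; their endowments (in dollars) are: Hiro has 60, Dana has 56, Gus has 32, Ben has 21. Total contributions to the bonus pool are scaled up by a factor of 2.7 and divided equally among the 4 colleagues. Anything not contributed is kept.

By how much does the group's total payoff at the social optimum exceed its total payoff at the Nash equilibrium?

287.30 dollars

The private return per contributed unit is 2.7/4 = 0.6750 < 1 for every player regardless of endowment, so the Nash equilibrium is zero contribution and the group total is Σ E_j = 60 + 56 + 32 + 21 = 169.
Each contributed unit returns 2.700 to the group, so the social optimum is full contribution by everyone: group total = 2.700 × 169 = 456.30.
Efficiency loss = (2.700 − 1) × 169 = 287.30.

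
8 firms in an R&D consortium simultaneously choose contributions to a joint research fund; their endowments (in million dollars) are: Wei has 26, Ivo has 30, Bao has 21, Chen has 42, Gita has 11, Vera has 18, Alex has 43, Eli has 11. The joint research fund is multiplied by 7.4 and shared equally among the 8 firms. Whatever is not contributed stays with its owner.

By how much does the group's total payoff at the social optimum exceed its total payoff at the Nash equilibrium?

1292.80 million dollars

The private return per contributed unit is 7.4/8 = 0.9250 < 1 for every player regardless of endowment, so the Nash equilibrium is zero contribution and the group total is Σ E_j = 26 + 30 + 21 + 42 + 11 + 18 + 43 + 11 = 202.
Each contributed unit returns 7.400 to the group, so the social optimum is full contribution by everyone: group total = 7.400 × 202 = 1494.80.
Efficiency loss = (7.400 − 1) × 202 = 1292.80.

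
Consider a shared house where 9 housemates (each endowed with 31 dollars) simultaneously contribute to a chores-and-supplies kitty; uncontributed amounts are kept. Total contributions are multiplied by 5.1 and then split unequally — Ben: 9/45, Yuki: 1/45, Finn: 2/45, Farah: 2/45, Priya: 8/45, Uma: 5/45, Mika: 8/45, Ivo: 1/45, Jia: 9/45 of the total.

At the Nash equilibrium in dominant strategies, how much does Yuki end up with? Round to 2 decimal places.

Player j's private return per contributed unit is 5.1 × (j's share). Contributing is weakly dominant for j when that share is at least 1/5.1 = 0.1961, and contributing 0 is dominant otherwise.
Ben and Jia are above the threshold, contributing 31 each; the remaining 7 contribute 0. Total contributed: 62.
Yuki keeps 31 and receives 5.1 × 62 × 1/45 = 7.03 from the chores-and-supplies kitty, for a payoff of 38.03.

38.03 dollars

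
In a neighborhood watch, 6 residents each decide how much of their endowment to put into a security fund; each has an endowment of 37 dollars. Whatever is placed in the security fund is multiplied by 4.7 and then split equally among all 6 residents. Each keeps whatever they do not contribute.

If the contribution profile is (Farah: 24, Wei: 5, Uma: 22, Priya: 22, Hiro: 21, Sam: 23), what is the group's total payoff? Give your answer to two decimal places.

Total contributed: 24 + 5 + 22 + 22 + 21 + 23 = 117; total kept: 6 × 37 − 117 = 105.
The security fund pays out 4.7 × 117 = 549.90 in aggregate.
Group total = 105 + 549.90 = 654.90.

654.90 dollars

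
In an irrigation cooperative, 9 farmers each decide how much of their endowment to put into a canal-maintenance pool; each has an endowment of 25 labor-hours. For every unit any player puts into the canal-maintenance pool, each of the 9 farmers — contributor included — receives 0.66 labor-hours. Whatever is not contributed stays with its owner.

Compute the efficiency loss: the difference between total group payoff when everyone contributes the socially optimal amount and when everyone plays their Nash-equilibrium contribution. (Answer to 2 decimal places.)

1111.50 labor-hours

The private return per contributed unit is 0.66 < 1, so contributing 0 is dominant for every player. At the Nash equilibrium everyone keeps their 25, and the group total is 9 × 25 = 225.
Each contributed unit returns 5.940 to the group as a whole (0.66 to each of 9 players), which exceeds 1, so the social optimum is full contribution: group total = 5.940 × 225 = 1336.50.
Efficiency loss = 1336.50 − 225 = 1111.50.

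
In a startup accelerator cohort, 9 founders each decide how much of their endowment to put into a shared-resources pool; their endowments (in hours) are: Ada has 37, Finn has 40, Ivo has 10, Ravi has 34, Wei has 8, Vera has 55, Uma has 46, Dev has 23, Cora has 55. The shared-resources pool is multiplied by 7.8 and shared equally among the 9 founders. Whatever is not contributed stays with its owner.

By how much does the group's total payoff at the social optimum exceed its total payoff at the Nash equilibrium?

The private return per contributed unit is 7.8/9 = 0.8667 < 1 for every player regardless of endowment, so the Nash equilibrium is zero contribution and the group total is Σ E_j = 37 + 40 + 10 + 34 + 8 + 55 + 46 + 23 + 55 = 308.
Each contributed unit returns 7.800 to the group, so the social optimum is full contribution by everyone: group total = 7.800 × 308 = 2402.40.
Efficiency loss = (7.800 − 1) × 308 = 2094.40.

2094.40 hours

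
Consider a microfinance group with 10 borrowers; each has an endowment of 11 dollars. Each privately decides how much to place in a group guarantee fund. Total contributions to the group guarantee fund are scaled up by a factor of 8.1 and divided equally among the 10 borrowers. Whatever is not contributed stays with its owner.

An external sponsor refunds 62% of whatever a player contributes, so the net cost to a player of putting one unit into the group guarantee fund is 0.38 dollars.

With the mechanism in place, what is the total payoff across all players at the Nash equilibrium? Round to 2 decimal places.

The effective private return per unit is now (8.1/10) / 0.38 = 2.1316 > 1, so every player's dominant strategy flips to full contribution.
So the Nash equilibrium is full contribution by all 10; the group earns 10 × (11 × 0.62 + 8.1 × 11) = 959.20.

959.20 dollars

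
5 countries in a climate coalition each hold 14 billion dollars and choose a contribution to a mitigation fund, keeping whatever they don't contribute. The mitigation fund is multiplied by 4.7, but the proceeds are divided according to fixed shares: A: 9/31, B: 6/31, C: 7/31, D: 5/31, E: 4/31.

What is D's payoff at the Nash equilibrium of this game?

Player j's private return per contributed unit is 4.7 × (j's share). Contributing is weakly dominant for j when that share is at least 1/4.7 = 0.2128, and contributing 0 is dominant otherwise.
A and C are above the threshold, contributing 14 each; the remaining 3 contribute 0. Total contributed: 28.
D keeps 14 and receives 4.7 × 28 × 5/31 = 21.23 from the mitigation fund, for a payoff of 35.23.

35.23 billion dollars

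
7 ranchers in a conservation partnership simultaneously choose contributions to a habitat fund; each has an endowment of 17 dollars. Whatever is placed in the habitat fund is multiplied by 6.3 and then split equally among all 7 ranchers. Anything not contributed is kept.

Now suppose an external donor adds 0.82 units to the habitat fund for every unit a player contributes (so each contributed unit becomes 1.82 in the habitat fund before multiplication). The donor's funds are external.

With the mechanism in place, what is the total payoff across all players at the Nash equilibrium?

1364.45 dollars

Under the mechanism each unit contributed yields 6.3 × 1.82 / 7 = 1.6380 back to its contributor per unit of net cost, which exceeds 1, making full contribution the dominant choice for everyone.
At the Nash equilibrium everyone contributes 17. Group total payoff = 6.3 × 1.82 × 119 = 1364.45.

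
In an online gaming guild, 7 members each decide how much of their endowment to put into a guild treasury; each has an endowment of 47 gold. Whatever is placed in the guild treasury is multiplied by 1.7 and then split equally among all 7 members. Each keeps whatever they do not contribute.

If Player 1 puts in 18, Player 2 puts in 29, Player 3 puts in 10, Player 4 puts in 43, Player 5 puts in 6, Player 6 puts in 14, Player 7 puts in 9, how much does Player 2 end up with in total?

49.33 gold

Total contributed: 18 + 29 + 10 + 43 + 6 + 14 + 9 = 129.
Each receives 1.7 × 129 / 7 = 31.33 from the guild treasury.
Player 2 keeps 47 − 29 = 18, so Player 2's payoff is 18 + 31.33 = 49.33.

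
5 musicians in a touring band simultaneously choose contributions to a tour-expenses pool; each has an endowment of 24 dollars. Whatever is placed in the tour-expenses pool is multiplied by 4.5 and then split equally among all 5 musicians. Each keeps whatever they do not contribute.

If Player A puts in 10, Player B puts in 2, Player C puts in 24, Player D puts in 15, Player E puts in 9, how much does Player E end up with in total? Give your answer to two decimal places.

69.00 dollars

Total contributed: 10 + 2 + 24 + 15 + 9 = 60.
Each receives 4.5 × 60 / 5 = 54.00 from the tour-expenses pool.
Player E keeps 24 − 9 = 15, so Player E's payoff is 15 + 54.00 = 69.00.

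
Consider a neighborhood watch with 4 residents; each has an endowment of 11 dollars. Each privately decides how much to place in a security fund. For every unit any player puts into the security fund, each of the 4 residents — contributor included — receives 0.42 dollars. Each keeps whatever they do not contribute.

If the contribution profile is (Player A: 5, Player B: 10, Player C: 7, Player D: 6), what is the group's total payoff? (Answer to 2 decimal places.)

Total contributed: 5 + 10 + 7 + 6 = 28; total kept: 4 × 11 − 28 = 16.
The security fund pays out 0.42 × 4 × 28 = 47.04 in aggregate.
Group total = 16 + 47.04 = 63.04.

63.04 dollars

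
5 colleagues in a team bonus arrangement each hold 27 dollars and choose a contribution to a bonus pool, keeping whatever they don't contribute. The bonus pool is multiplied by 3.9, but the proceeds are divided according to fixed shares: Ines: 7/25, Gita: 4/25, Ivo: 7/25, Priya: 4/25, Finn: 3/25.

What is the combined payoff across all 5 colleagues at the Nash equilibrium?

291.60 dollars

A player with share s gets back 3.9·s per unit contributed, so full contribution is dominant for anyone with s > 1/3.9 = 0.2564 and zero contribution is dominant for anyone below.
Ines and Ivo clear that bar, contributing 27 each; the remaining 3 contribute 0. Total contributed: 54.
The bonus pool pays out 3.9 × 54 = 210.60 in total (split across the unequal shares, but the aggregate is all that matters for the group sum).
The 3 free-riders keep 27 each, adding 81. Group total = 81 + 210.60 = 291.60.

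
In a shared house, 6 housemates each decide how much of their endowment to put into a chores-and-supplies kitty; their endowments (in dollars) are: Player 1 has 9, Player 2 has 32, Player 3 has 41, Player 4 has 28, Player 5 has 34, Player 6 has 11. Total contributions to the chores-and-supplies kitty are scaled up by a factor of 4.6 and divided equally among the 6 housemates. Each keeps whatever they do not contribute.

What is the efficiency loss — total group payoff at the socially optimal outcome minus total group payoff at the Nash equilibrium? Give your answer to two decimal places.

558.00 dollars

The private return per contributed unit is 4.6/6 = 0.7667 < 1 for every player regardless of endowment, so the Nash equilibrium is zero contribution and the group total is Σ E_j = 9 + 32 + 41 + 28 + 34 + 11 = 155.
Each contributed unit returns 4.600 to the group, so the social optimum is full contribution by everyone: group total = 4.600 × 155 = 713.00.
Efficiency loss = (4.600 − 1) × 155 = 558.00.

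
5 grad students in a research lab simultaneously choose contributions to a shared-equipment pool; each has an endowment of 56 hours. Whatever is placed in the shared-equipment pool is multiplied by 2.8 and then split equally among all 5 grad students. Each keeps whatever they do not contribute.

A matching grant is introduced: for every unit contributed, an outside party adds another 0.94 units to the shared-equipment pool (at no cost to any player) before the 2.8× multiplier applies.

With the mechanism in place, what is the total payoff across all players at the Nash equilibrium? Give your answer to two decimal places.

Under the mechanism each unit contributed yields 2.8 × 1.94 / 5 = 1.0864 back to its contributor per unit of net cost, which exceeds 1, making full contribution the dominant choice for everyone.
So the Nash equilibrium is full contribution by all 5; the group earns 2.8 × 1.94 × 280 = 1520.96.

1520.96 hours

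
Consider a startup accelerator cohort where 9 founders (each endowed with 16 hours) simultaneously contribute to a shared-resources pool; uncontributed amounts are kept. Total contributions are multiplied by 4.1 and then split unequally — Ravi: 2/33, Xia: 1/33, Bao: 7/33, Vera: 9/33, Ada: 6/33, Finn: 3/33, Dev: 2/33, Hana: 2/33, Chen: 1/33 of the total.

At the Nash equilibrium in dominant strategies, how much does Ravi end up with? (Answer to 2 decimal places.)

A player with share s gets back 4.1·s per unit contributed, so full contribution is dominant for anyone with s > 1/4.1 = 0.2439 and zero contribution is dominant for anyone below.
Vera alone (share 9/33) is above the threshold, contributing 16; the remaining 8 contribute 0. Total contributed: 16.
Ravi keeps 16 and receives 4.1 × 16 × 2/33 = 3.98 from the shared-resources pool, for a payoff of 19.98.

19.98 hours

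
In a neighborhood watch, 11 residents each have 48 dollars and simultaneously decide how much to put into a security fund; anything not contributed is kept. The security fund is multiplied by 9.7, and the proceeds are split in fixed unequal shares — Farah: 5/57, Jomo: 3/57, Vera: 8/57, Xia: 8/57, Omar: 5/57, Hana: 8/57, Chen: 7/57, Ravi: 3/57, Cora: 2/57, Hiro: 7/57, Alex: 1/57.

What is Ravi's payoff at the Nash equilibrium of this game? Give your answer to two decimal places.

170.53 dollars

Player j's private return per contributed unit is 9.7 × (j's share). Contributing is weakly dominant for j when that share is at least 1/9.7 = 0.1031, and contributing 0 is dominant otherwise.
Vera, Xia, Hana, Chen and Hiro clear that bar, contributing 48 each; the remaining 6 contribute 0. Total contributed: 240.
Ravi keeps 48 and receives 9.7 × 240 × 3/57 = 122.53 from the security fund, for a payoff of 170.53.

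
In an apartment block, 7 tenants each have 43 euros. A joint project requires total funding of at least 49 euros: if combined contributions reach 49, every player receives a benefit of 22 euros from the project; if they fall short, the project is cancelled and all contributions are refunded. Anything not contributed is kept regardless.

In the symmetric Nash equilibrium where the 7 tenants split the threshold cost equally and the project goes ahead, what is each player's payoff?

Equal share of the threshold: 49/7 = 7.
At this profile no one gains by cutting their contribution: any cut drops the total below 49, the project is cancelled, contributions are refunded, and the deviator ends with 43, which is less than 43 − 7 + 22 = 58. Contributing more than 7 just wastes the excess. So contributing exactly 7 is a best response.
Each player's payoff: 43 − 7 + 22 = 58.

58 euros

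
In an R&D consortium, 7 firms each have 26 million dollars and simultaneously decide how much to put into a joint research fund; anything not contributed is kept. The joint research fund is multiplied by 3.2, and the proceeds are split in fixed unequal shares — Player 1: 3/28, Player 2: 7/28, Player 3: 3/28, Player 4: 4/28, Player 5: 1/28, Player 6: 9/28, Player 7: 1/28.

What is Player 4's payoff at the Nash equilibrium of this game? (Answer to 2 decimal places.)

37.89 million dollars

For player j, contributing a unit is worthwhile iff 3.2 × (j's share) ≥ 1, i.e. iff j's share is at least 0.3125.
Player 6 alone (share 9/28) is above the threshold, contributing 26; the remaining 6 contribute 0. Total contributed: 26.
Player 4 keeps 26 and receives 3.2 × 26 × 4/28 = 11.89 from the joint research fund, for a payoff of 37.89.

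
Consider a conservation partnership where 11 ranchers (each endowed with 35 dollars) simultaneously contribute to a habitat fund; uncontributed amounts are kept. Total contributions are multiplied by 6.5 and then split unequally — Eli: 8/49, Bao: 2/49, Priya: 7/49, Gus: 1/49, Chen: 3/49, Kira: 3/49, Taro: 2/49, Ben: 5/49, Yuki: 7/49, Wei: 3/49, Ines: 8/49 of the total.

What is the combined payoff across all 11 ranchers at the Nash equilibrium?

770.00 dollars

For player j, contributing a unit is worthwhile iff 6.5 × (j's share) ≥ 1, i.e. iff j's share is at least 0.1538.
Eli and Ines are above the threshold, contributing 35 each; the remaining 9 contribute 0. Total contributed: 70.
The habitat fund pays out 6.5 × 70 = 455.00 in total (split across the unequal shares, but the aggregate is all that matters for the group sum).
The 9 free-riders keep 35 each, adding 315. Group total = 315 + 455.00 = 770.00.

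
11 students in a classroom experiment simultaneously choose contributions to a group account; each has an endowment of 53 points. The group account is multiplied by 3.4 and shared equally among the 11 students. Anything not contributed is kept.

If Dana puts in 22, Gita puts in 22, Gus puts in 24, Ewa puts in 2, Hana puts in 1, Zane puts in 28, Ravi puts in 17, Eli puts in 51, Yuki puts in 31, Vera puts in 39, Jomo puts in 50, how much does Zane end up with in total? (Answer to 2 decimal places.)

Total contributed: 22 + 22 + 24 + 2 + 1 + 28 + 17 + 51 + 31 + 39 + 50 = 287.
Each receives 3.4 × 287 / 11 = 88.71 from the group account.
Zane keeps 53 − 28 = 25, so Zane's payoff is 25 + 88.71 = 113.71.

113.71 points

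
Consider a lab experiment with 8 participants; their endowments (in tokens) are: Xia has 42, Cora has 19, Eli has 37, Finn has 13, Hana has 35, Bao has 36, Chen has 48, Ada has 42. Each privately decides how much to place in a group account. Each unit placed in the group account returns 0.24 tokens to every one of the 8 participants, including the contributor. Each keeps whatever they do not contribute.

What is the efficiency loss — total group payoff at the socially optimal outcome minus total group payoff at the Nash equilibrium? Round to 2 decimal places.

The private return per contributed unit is 0.24 < 1 for everyone, so the Nash equilibrium is zero contribution and the group total is Σ E_j = 42 + 19 + 37 + 13 + 35 + 36 + 48 + 42 = 272.
Each contributed unit returns 1.920 to the group, so the social optimum is full contribution by everyone: group total = 1.920 × 272 = 522.24.
Efficiency loss = (1.920 − 1) × 272 = 250.24.

250.24 tokens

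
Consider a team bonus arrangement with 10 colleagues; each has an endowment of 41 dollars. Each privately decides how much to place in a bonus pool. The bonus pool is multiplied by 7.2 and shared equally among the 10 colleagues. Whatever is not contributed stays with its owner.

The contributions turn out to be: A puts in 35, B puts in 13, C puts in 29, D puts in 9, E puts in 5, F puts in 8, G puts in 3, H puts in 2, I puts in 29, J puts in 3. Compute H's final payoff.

Total contributed: 35 + 13 + 29 + 9 + 5 + 8 + 3 + 2 + 29 + 3 = 136.
Each receives 7.2 × 136 / 10 = 97.92 from the bonus pool.
H keeps 41 − 2 = 39, so H's payoff is 39 + 97.92 = 136.92.

136.92 dollars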